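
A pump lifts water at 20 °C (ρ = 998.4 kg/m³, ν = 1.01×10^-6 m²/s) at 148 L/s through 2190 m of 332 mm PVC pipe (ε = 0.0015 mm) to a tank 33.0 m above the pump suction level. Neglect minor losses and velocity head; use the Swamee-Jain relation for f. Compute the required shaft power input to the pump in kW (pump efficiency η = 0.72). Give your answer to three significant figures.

V = 4Q/(πD²) = 1.710 m/s; Re = 5.62×10^5; ε/D = 4.52×10^-6; f = 0.01290
h_f = f(L/D)V²/2g = 12.68 m
Total head H = z + h_f = 33.0 + 12.68 = 45.68 m
P_hyd = ρgQH = 998.4·9.81·0.148·45.68 = 66.21 kW
P_shaft = P_hyd/η = 66.21/0.72 = 91.96 kW

P_shaft ≈ 92.0 kW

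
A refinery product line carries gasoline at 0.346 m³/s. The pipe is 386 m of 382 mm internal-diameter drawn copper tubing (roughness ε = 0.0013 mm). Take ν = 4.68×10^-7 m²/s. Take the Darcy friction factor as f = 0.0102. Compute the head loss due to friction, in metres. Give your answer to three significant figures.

V = 4Q/(πD²) = 4·0.346/(π·0.382²) = 3.019 m/s
h_f = f(L/D)V²/(2g) = 0.01020·(386/0.382)·3.019²/(2·9.81) = 4.788 m

h_f ≈ 4.79 m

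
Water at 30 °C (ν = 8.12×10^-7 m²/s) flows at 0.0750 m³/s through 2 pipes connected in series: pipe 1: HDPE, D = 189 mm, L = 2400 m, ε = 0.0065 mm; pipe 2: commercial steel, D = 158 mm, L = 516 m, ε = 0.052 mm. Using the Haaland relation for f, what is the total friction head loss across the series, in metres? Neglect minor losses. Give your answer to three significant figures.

H ≈ 99.4 m

Pipe 1: V = 2.673 m/s, Re = 6.22×10^5, ε/D = 3.44×10^-5, f = 0.01305, h_1 = f(L/D)V²/2g = 60.35 m
Pipe 2: V = 3.825 m/s, Re = 7.44×10^5, ε/D = 3.29×10^-4, f = 0.01605, h_2 = f(L/D)V²/2g = 39.08 m
Series → Q common, losses add: H = Σh = 99.43 m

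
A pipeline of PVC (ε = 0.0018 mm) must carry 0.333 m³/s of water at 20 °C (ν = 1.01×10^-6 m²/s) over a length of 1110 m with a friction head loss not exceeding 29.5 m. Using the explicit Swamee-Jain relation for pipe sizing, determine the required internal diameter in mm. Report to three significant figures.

D ≈ 333 mm

Swamee-Jain (Type III): D = 0.66·[ε^1.25·(LQ²/(gh_f))^4.75 + ν·Q^9.4·(L/(gh_f))^5.2]^0.04
LQ²/(gh_f) = 0.4253; L/(gh_f) = 3.836
Term 1 = ε^1.25·(…)^4.75 = 1.14×10^-9; Term 2 = ν·Q^9.4·(…)^5.2 = 3.56×10^-8
D = 0.66·(1.14×10^-9 + 3.56×10^-8)^0.04 = 0.3328 m = 333 mm
Check: V = 3.83 m/s, Re = 1.26×10^6, f = 0.01132, h_f = 28.2 m ≈ 29.5 m ✓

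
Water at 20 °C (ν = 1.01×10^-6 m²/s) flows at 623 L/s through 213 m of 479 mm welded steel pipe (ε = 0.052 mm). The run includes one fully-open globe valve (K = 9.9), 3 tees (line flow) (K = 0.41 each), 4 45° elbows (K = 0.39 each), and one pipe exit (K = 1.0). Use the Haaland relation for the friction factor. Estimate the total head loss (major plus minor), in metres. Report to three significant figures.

H_L ≈ 11.9 m

V = 4Q/(πD²) = 3.457 m/s; V²/2g = 0.6092 m
Re = 1.64×10^6, ε/D = 1.09×10^-4 → f = 0.01302 (Haaland)
Major: h_f = f(L/D)·V²/2g = 0.01302·444.7·0.6092 = 3.527 m
Minor: ΣK = 13.7; h_m = ΣK·V²/2g = 8.340 m
Total H_L = 3.527 + 8.340 = 11.87 m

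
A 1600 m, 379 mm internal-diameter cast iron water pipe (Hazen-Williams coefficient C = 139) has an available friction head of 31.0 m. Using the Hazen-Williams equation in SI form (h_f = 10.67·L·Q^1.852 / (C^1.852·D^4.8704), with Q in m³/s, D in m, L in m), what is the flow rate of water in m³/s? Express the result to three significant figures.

Rearranging: Q = [h_f·C^1.852·D^4.8704 / (10.67·L)]^(1/1.852)
Q = [31.0·139^1.852·0.379^4.8704 / (10.67·1600)]^0.540 = 0.3589 m³/s

Q ≈ 0.359 m³/s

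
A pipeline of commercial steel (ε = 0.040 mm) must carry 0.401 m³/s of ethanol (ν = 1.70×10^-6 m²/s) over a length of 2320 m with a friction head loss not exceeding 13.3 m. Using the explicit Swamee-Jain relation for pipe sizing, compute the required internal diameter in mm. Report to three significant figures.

Swamee-Jain (Type III): D = 0.66·[ε^1.25·(LQ²/(gh_f))^4.75 + ν·Q^9.4·(L/(gh_f))^5.2]^0.04
LQ²/(gh_f) = 2.859; L/(gh_f) = 17.78
Term 1 = ε^1.25·(…)^4.75 = 4.68×10^-4; Term 2 = ν·Q^9.4·(…)^5.2 = 1.00×10^-3
D = 0.66·(4.68×10^-4 + 1.00×10^-3)^0.04 = 0.5084 m = 508 mm
Check: V = 1.98 m/s, Re = 5.91×10^5, f = 0.01393, h_f = 12.6 m ≈ 13.3 m ✓

D ≈ 508 mm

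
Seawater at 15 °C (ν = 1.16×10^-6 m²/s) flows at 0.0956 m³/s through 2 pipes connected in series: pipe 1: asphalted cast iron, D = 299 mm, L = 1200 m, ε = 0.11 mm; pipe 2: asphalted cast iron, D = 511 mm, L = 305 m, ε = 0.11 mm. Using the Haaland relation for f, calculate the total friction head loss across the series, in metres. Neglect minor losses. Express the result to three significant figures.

H ≈ 6.58 m

Pipe 1: V = 1.362 m/s, Re = 3.51×10^5, ε/D = 3.68×10^-4, f = 0.01706, h_1 = f(L/D)V²/2g = 6.468 m
Pipe 2: V = 0.4662 m/s, Re = 2.05×10^5, ε/D = 2.15×10^-4, f = 0.01691, h_2 = f(L/D)V²/2g = 0.1118 m
Series → Q common, losses add: H = Σh = 6.580 m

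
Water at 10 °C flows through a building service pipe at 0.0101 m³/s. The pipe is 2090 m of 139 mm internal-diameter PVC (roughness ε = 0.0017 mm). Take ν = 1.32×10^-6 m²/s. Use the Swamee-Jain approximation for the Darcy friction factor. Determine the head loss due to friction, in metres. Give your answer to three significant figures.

V = 4Q/(πD²) = 4·0.0101/(π·0.139²) = 0.6656 m/s
Re = VD/ν = 0.6656·0.139/1.32×10^-6 = 7.01×10^4 → turbulent
ε/D = 0.0017/139 = 1.22×10^-5
Swamee-Jain: f = 0.01933
h_f = f(L/D)V²/(2g) = 0.01933·(2090/0.139)·0.6656²/(2·9.81) = 6.562 m

h_f ≈ 6.56 m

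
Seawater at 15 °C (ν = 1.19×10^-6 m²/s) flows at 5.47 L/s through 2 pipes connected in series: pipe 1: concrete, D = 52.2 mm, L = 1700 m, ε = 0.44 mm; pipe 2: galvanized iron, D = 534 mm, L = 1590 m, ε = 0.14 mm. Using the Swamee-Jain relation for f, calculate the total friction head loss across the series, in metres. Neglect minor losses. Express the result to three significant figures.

Pipe 1: V = 2.556 m/s, Re = 1.12×10^5, ε/D = 0.00843, f = 0.03664, h_1 = f(L/D)V²/2g = 397.3 m
Pipe 2: V = 0.02442 m/s, Re = 1.10×10^4, ε/D = 2.62×10^-4, f = 0.03069, h_2 = f(L/D)V²/2g = 0.002778 m
Series → Q common, losses add: H = Σh = 397.3 m

H ≈ 397 m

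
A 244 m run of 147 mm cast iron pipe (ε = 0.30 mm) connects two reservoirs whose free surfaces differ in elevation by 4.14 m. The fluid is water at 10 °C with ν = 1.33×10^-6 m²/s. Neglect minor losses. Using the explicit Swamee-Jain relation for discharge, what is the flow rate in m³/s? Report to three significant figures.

Q ≈ 0.0239 m³/s

Swamee-Jain (Type II): Q = -0.965·√(gD⁵h_f/L)·ln[ε/(3.7D) + √(3.17ν²L/(gD³h_f))]
√(gD⁵h_f/L) = √(9.81·0.147⁵·4.14/244) = 0.003380
ε/(3.7D) = 5.52×10^-4; √(3.17ν²L/(gD³h_f)) = 1.03×10^-4
Q = -0.965·0.003380·ln(6.546×10^-4) = 0.02391 m³/s
Check: V = 1.41 m/s, Re = 1.56×10^5, f = 0.02485, h_f = 4.17 m ≈ 4.14 m ✓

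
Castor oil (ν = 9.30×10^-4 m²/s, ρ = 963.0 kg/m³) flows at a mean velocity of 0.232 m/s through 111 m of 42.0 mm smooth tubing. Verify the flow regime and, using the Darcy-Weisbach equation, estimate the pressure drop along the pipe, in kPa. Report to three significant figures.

Δp ≈ 418 kPa

Re = VD/ν = 0.232·0.04200/9.30×10^-4 = 10.5 → laminar (Re < 2300)
f = 64/Re = 6.108
h_f = f(L/D)V²/(2g) = 6.108·(111/0.04200)·0.232²/(2·9.81) = 44.29 m
Δp = ρg·h_f = 963.0·9.81·44.29 = 418.4 kPa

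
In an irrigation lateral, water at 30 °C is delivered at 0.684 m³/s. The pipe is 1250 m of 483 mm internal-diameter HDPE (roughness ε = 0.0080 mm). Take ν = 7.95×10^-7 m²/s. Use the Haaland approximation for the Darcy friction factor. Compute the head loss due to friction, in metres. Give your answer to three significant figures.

h_f ≈ 19.6 m

V = 4Q/(πD²) = 4·0.684/(π·0.483²) = 3.733 m/s
Re = VD/ν = 3.733·0.483/7.95×10^-7 = 2.27×10^6 → turbulent
ε/D = 0.0080/483 = 1.66×10^-5
Haaland: f = 0.01067
h_f = f(L/D)V²/(2g) = 0.01067·(1250/0.483)·3.733²/(2·9.81) = 19.62 m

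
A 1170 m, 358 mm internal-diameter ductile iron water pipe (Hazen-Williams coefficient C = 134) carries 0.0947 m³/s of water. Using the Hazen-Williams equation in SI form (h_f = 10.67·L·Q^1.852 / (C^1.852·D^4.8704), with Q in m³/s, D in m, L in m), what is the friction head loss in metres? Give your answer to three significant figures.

h_f = 10.67·1170·0.0947^1.852 / (134^1.852·0.358^4.8704) = 2.716 m

h_f ≈ 2.72 m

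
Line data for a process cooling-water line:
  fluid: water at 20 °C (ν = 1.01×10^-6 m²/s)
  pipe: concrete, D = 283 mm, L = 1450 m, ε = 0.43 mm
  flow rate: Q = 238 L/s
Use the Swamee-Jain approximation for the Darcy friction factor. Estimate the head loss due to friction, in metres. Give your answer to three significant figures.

V = 4Q/(πD²) = 4·0.238/(π·0.283²) = 3.784 m/s
Re = VD/ν = 3.784·0.283/1.01×10^-6 = 1.06×10^6 → turbulent
ε/D = 0.43/283 = 0.00152
Swamee-Jain: f = 0.02209
h_f = f(L/D)V²/(2g) = 0.02209·(1450/0.283)·3.784²/(2·9.81) = 82.58 m

h_f ≈ 82.6 m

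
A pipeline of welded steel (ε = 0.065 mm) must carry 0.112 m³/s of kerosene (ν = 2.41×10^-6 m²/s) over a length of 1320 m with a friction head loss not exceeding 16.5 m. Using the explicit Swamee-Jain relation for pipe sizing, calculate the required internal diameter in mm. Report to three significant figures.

Swamee-Jain (Type III): D = 0.66·[ε^1.25·(LQ²/(gh_f))^4.75 + ν·Q^9.4·(L/(gh_f))^5.2]^0.04
LQ²/(gh_f) = 0.1023; L/(gh_f) = 8.155
Term 1 = ε^1.25·(…)^4.75 = 1.16×10^-10; Term 2 = ν·Q^9.4·(…)^5.2 = 1.53×10^-10
D = 0.66·(1.16×10^-10 + 1.53×10^-10)^0.04 = 0.2733 m = 273 mm
Check: V = 1.91 m/s, Re = 2.16×10^5, f = 0.01722, h_f = 15.4 m ≈ 16.5 m ✓

D ≈ 273 mm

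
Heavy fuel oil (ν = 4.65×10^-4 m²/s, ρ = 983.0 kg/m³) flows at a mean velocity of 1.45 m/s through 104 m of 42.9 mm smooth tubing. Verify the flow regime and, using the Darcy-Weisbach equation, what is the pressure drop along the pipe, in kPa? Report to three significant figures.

Δp ≈ 1200 kPa

Re = VD/ν = 1.45·0.04290/4.65×10^-4 = 134 → laminar (Re < 2300)
f = 64/Re = 0.4784
h_f = f(L/D)V²/(2g) = 0.4784·(104/0.04290)·1.45²/(2·9.81) = 124.3 m
Δp = ρg·h_f = 983.0·9.81·124.3 = 1199 kPa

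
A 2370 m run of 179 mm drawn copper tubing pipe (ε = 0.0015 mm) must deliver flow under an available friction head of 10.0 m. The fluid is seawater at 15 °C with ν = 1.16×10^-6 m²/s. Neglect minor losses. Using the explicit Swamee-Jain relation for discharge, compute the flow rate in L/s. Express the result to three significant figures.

Swamee-Jain (Type II): Q = -0.965·√(gD⁵h_f/L)·ln[ε/(3.7D) + √(3.17ν²L/(gD³h_f))]
√(gD⁵h_f/L) = √(9.81·0.179⁵·10.0/2370) = 0.002758
ε/(3.7D) = 2.26×10^-6; √(3.17ν²L/(gD³h_f)) = 1.34×10^-4
Q = -0.965·0.002758·ln(1.363×10^-4) = 0.02369 m³/s
Check: V = 0.941 m/s, Re = 1.45×10^5, f = 0.01661, h_f = 9.93 m ≈ 10.0 m ✓

Q ≈ 23.7 L/s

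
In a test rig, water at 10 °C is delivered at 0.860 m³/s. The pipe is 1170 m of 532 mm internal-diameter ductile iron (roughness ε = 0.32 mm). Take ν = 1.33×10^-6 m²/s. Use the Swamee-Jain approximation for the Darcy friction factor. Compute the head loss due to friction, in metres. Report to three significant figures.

V = 4Q/(πD²) = 4·0.860/(π·0.532²) = 3.869 m/s
Re = VD/ν = 3.869·0.532/1.33×10^-6 = 1.55×10^6 → turbulent
ε/D = 0.32/532 = 6.02×10^-4
Swamee-Jain: f = 0.01778
h_f = f(L/D)V²/(2g) = 0.01778·(1170/0.532)·3.869²/(2·9.81) = 29.83 m

h_f ≈ 29.8 m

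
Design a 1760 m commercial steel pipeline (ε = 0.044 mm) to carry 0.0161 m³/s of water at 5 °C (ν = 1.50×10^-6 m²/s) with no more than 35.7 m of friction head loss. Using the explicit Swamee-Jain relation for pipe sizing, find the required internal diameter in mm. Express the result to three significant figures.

Swamee-Jain (Type III): D = 0.66·[ε^1.25·(LQ²/(gh_f))^4.75 + ν·Q^9.4·(L/(gh_f))^5.2]^0.04
LQ²/(gh_f) = 0.001303; L/(gh_f) = 5.025
Term 1 = ε^1.25·(…)^4.75 = 7.08×10^-20; Term 2 = ν·Q^9.4·(…)^5.2 = 9.25×10^-20
D = 0.66·(7.08×10^-20 + 9.25×10^-20)^0.04 = 0.1170 m = 117 mm
Check: V = 1.50 m/s, Re = 1.17×10^5, f = 0.01944, h_f = 33.5 m ≈ 35.7 m ✓

D ≈ 117 mm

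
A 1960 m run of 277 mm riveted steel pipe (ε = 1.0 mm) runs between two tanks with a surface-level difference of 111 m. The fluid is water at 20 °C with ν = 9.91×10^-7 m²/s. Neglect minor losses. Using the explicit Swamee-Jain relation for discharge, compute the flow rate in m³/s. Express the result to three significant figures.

Q ≈ 0.201 m³/s

Swamee-Jain (Type II): Q = -0.965·√(gD⁵h_f/L)·ln[ε/(3.7D) + √(3.17ν²L/(gD³h_f))]
√(gD⁵h_f/L) = √(9.81·0.277⁵·111/1960) = 0.03010
ε/(3.7D) = 9.76×10^-4; √(3.17ν²L/(gD³h_f)) = 1.62×10^-5
Q = -0.965·0.03010·ln(9.919×10^-4) = 0.2009 m³/s
Check: V = 3.33 m/s, Re = 9.32×10^5, f = 0.02778, h_f = 111 m ≈ 111 m ✓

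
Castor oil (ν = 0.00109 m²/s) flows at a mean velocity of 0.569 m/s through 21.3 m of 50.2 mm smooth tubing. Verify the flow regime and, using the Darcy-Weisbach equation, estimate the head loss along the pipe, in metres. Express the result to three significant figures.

h_f ≈ 17.1 m

Re = VD/ν = 0.569·0.05020/0.00109 = 26.2 → laminar (Re < 2300)
f = 64/Re = 2.442
h_f = f(L/D)V²/(2g) = 2.442·(21.3/0.05020)·0.569²/(2·9.81) = 17.10 m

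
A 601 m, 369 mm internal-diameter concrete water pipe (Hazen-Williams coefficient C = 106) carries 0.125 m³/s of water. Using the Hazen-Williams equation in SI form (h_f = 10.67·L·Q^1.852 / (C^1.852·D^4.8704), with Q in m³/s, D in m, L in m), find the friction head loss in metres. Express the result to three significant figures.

h_f ≈ 3.11 m

h_f = 10.67·601·0.125^1.852 / (106^1.852·0.369^4.8704) = 3.107 m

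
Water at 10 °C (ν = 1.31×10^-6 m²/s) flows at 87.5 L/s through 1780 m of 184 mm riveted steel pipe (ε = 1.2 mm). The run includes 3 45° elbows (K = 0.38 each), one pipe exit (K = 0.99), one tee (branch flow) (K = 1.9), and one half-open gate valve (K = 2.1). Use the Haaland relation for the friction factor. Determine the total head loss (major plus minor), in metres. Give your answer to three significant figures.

H_L ≈ 181 m

V = 4Q/(πD²) = 3.291 m/s; V²/2g = 0.5519 m
Re = 4.62×10^5, ε/D = 0.00652 → f = 0.03319 (Haaland)
Major: h_f = f(L/D)·V²/2g = 0.03319·9674·0.5519 = 177.2 m
Minor: ΣK = 6.13; h_m = ΣK·V²/2g = 3.383 m
Total H_L = 177.2 + 3.383 = 180.6 m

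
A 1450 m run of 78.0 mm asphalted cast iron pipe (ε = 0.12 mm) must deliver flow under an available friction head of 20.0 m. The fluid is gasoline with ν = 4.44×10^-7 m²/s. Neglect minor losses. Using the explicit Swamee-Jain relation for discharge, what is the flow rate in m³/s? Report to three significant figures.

Q ≈ 0.00457 m³/s

Swamee-Jain (Type II): Q = -0.965·√(gD⁵h_f/L)·ln[ε/(3.7D) + √(3.17ν²L/(gD³h_f))]
√(gD⁵h_f/L) = √(9.81·0.0780⁵·20.0/1450) = 6.250×10^-4
ε/(3.7D) = 4.16×10^-4; √(3.17ν²L/(gD³h_f)) = 9.87×10^-5
Q = -0.965·6.250×10^-4·ln(5.145×10^-4) = 0.004567 m³/s
Check: V = 0.956 m/s, Re = 1.68×10^5, f = 0.02329, h_f = 20.2 m ≈ 20.0 m ✓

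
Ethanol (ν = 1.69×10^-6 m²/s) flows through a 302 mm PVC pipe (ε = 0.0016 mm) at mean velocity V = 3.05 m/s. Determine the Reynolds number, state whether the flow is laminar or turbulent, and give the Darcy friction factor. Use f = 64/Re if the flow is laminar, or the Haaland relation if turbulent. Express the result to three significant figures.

Re = VD/ν = 3.050·0.302/1.69×10^-6 = 5.45×10^5
Re > 4000 → turbulent; ε/D = 5.30×10^-6
Haaland: f = 0.01293

Re ≈ 5.45×10^5; turbulent; f ≈ 0.0129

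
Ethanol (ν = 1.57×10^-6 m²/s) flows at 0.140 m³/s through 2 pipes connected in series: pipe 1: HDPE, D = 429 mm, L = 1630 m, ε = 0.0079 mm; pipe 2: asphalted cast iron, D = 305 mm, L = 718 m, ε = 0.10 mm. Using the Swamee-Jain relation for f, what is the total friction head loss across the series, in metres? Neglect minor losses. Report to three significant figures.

H ≈ 10.2 m

Pipe 1: V = 0.9686 m/s, Re = 2.65×10^5, ε/D = 1.84×10^-5, f = 0.01492, h_1 = f(L/D)V²/2g = 2.710 m
Pipe 2: V = 1.916 m/s, Re = 3.72×10^5, ε/D = 3.28×10^-4, f = 0.01695, h_2 = f(L/D)V²/2g = 7.466 m
Series → Q common, losses add: H = Σh = 10.18 m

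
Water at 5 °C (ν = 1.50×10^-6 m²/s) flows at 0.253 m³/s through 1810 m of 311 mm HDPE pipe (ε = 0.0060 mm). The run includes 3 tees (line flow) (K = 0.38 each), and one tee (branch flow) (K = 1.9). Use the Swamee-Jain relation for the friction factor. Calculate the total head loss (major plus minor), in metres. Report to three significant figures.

H_L ≈ 43.6 m

V = 4Q/(πD²) = 3.331 m/s; V²/2g = 0.5654 m
Re = 6.91×10^5, ε/D = 1.93×10^-5 → f = 0.01274 (Swamee-Jain)
Major: h_f = f(L/D)·V²/2g = 0.01274·5820·0.5654 = 41.90 m
Minor: ΣK = 3.04; h_m = ΣK·V²/2g = 1.719 m
Total H_L = 41.90 + 1.719 = 43.62 m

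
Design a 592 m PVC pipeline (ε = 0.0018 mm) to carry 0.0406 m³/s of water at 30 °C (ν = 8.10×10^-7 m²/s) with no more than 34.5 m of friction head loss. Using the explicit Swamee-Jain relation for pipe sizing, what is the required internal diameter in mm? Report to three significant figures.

D ≈ 127 mm

Swamee-Jain (Type III): D = 0.66·[ε^1.25·(LQ²/(gh_f))^4.75 + ν·Q^9.4·(L/(gh_f))^5.2]^0.04
LQ²/(gh_f) = 0.002883; L/(gh_f) = 1.749
Term 1 = ε^1.25·(…)^4.75 = 5.67×10^-20; Term 2 = ν·Q^9.4·(…)^5.2 = 1.23×10^-18
D = 0.66·(5.67×10^-20 + 1.23×10^-18)^0.04 = 0.1271 m = 127 mm
Check: V = 3.20 m/s, Re = 5.02×10^5, f = 0.01331, h_f = 32.4 m ≈ 34.5 m ✓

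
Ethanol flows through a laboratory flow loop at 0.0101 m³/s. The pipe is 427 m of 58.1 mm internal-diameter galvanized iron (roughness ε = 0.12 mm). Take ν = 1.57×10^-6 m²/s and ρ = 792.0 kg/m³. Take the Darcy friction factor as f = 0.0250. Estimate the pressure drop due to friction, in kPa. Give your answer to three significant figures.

Δp ≈ 1060 kPa

V = 4Q/(πD²) = 4·0.0101/(π·0.0581²) = 3.810 m/s
h_f = f(L/D)V²/(2g) = 0.02500·(427/0.0581)·3.810²/(2·9.81) = 135.9 m
Δp = ρg·h_f = 792.0·9.81·135.9 = 1056 kPa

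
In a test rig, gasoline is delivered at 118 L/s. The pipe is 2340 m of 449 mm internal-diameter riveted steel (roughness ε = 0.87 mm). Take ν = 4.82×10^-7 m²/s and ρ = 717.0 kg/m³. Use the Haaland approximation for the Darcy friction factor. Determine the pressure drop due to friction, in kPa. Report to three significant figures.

Δp ≈ 24.4 kPa

V = 4Q/(πD²) = 4·0.118/(π·0.449²) = 0.7452 m/s
Re = VD/ν = 0.7452·0.449/4.82×10^-7 = 6.94×10^5 → turbulent
ε/D = 0.87/449 = 0.00194
Haaland: f = 0.02351
h_f = f(L/D)V²/(2g) = 0.02351·(2340/0.449)·0.7452²/(2·9.81) = 3.468 m
Δp = ρg·h_f = 717.0·9.81·3.468 = 24.40 kPa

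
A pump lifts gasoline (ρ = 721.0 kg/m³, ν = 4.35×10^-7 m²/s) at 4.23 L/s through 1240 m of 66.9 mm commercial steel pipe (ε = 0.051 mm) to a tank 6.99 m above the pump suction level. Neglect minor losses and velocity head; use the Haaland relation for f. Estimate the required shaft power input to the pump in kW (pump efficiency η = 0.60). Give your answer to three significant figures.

P_shaft ≈ 1.71 kW

V = 4Q/(πD²) = 1.203 m/s; Re = 1.85×10^5; ε/D = 7.62×10^-4; f = 0.02001
h_f = f(L/D)V²/2g = 27.38 m
Total head H = z + h_f = 6.99 + 27.38 = 34.37 m
P_hyd = ρgQH = 721.0·9.81·0.00423·34.37 = 1.028 kW
P_shaft = P_hyd/η = 1.028/0.60 = 1.714 kW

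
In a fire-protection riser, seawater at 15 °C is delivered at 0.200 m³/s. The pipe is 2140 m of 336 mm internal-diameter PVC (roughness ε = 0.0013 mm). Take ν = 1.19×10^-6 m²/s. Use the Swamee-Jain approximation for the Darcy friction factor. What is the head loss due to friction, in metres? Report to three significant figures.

h_f ≈ 20.8 m

V = 4Q/(πD²) = 4·0.200/(π·0.336²) = 2.256 m/s
Re = VD/ν = 2.256·0.336/1.19×10^-6 = 6.37×10^5 → turbulent
ε/D = 0.0013/336 = 3.87×10^-6
Swamee-Jain: f = 0.01262
h_f = f(L/D)V²/(2g) = 0.01262·(2140/0.336)·2.256²/(2·9.81) = 20.83 m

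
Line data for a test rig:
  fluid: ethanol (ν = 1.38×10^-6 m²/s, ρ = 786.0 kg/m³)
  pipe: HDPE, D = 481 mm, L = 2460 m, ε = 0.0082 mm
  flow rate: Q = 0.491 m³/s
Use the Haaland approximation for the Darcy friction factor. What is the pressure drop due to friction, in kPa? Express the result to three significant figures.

Δp ≈ 176 kPa

V = 4Q/(πD²) = 4·0.491/(π·0.481²) = 2.702 m/s
Re = VD/ν = 2.702·0.481/1.38×10^-6 = 9.42×10^5 → turbulent
ε/D = 0.0082/481 = 1.70×10^-5
Haaland: f = 0.01201
h_f = f(L/D)V²/(2g) = 0.01201·(2460/0.481)·2.702²/(2·9.81) = 22.86 m
Δp = ρg·h_f = 786.0·9.81·22.86 = 176.2 kPa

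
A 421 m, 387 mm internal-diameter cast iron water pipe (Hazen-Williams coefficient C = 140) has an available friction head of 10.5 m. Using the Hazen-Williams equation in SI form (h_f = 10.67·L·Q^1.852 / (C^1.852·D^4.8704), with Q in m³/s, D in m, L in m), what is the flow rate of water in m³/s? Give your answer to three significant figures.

Rearranging: Q = [h_f·C^1.852·D^4.8704 / (10.67·L)]^(1/1.852)
Q = [10.5·140^1.852·0.387^4.8704 / (10.67·421)]^0.540 = 0.4376 m³/s

Q ≈ 0.438 m³/s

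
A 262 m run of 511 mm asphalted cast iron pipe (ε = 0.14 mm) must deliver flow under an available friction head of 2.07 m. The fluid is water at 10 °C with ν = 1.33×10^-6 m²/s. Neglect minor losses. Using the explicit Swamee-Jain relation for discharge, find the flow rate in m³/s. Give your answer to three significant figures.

Q ≈ 0.463 m³/s

Swamee-Jain (Type II): Q = -0.965·√(gD⁵h_f/L)·ln[ε/(3.7D) + √(3.17ν²L/(gD³h_f))]
√(gD⁵h_f/L) = √(9.81·0.511⁵·2.07/262) = 0.05197
ε/(3.7D) = 7.40×10^-5; √(3.17ν²L/(gD³h_f)) = 2.33×10^-5
Q = -0.965·0.05197·ln(9.733×10^-5) = 0.4632 m³/s
Check: V = 2.26 m/s, Re = 8.68×10^5, f = 0.01563, h_f = 2.08 m ≈ 2.07 m ✓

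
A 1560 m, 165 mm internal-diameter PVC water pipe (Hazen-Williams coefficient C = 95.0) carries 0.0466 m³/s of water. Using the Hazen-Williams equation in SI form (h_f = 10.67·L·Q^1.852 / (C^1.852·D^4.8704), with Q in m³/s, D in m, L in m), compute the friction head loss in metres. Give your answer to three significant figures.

h_f ≈ 80.1 m

h_f = 10.67·1560·0.0466^1.852 / (95.0^1.852·0.165^4.8704) = 80.09 m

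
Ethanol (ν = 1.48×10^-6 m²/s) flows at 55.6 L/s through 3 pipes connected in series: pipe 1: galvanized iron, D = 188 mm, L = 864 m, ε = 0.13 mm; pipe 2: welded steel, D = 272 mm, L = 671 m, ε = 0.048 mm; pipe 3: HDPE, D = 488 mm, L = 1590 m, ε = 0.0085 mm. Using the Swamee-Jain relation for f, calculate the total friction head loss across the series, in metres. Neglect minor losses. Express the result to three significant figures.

H ≈ 20.6 m

Pipe 1: V = 2.003 m/s, Re = 2.54×10^5, ε/D = 6.91×10^-4, f = 0.01955, h_1 = f(L/D)V²/2g = 18.37 m
Pipe 2: V = 0.9569 m/s, Re = 1.76×10^5, ε/D = 1.76×10^-4, f = 0.01727, h_2 = f(L/D)V²/2g = 1.989 m
Pipe 3: V = 0.2973 m/s, Re = 9.80×10^4, ε/D = 1.74×10^-5, f = 0.01804, h_3 = f(L/D)V²/2g = 0.2648 m
Series → Q common, losses add: H = Σh = 20.62 m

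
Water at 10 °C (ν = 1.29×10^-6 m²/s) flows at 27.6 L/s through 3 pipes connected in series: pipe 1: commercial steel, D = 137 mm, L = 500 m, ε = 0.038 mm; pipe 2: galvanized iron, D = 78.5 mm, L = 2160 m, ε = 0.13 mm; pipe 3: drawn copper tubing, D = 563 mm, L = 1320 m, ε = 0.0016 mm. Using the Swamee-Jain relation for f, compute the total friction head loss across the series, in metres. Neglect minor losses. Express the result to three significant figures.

H ≈ 1060 m

Pipe 1: V = 1.872 m/s, Re = 1.99×10^5, ε/D = 2.77×10^-4, f = 0.01766, h_1 = f(L/D)V²/2g = 11.52 m
Pipe 2: V = 5.703 m/s, Re = 3.47×10^5, ε/D = 0.00166, f = 0.02302, h_2 = f(L/D)V²/2g = 1050 m
Pipe 3: V = 0.1109 m/s, Re = 4.84×10^4, ε/D = 2.84×10^-6, f = 0.02093, h_3 = f(L/D)V²/2g = 0.03074 m
Series → Q common, losses add: H = Σh = 1062 m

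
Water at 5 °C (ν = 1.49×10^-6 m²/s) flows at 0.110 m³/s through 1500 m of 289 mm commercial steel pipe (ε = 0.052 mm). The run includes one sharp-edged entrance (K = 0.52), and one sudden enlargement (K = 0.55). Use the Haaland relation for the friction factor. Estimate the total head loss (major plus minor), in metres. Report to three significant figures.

H_L ≈ 11.9 m

V = 4Q/(πD²) = 1.677 m/s; V²/2g = 0.1433 m
Re = 3.25×10^5, ε/D = 1.80×10^-4 → f = 0.01576 (Haaland)
Major: h_f = f(L/D)·V²/2g = 0.01576·5190·0.1433 = 11.72 m
Minor: ΣK = 1.07; h_m = ΣK·V²/2g = 0.1534 m
Total H_L = 11.72 + 0.1534 = 11.88 m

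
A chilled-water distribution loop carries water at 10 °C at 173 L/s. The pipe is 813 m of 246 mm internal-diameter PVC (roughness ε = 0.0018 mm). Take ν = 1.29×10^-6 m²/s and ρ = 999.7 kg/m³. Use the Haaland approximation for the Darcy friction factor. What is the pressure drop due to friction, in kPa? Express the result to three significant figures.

Δp ≈ 272 kPa

V = 4Q/(πD²) = 4·0.173/(π·0.246²) = 3.640 m/s
Re = VD/ν = 3.640·0.246/1.29×10^-6 = 6.94×10^5 → turbulent
ε/D = 0.0018/246 = 7.32×10^-6
Haaland: f = 0.01243
h_f = f(L/D)V²/(2g) = 0.01243·(813/0.246)·3.640²/(2·9.81) = 27.74 m
Δp = ρg·h_f = 999.7·9.81·27.74 = 272.1 kPa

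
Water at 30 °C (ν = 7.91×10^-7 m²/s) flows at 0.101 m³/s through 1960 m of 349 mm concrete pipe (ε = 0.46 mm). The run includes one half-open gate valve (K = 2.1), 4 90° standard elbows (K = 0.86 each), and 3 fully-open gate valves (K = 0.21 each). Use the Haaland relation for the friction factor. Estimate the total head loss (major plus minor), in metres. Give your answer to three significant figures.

H_L ≈ 7.22 m

V = 4Q/(πD²) = 1.056 m/s; V²/2g = 0.05681 m
Re = 4.66×10^5, ε/D = 0.00132 → f = 0.02153 (Haaland)
Major: h_f = f(L/D)·V²/2g = 0.02153·5616·0.05681 = 6.869 m
Minor: ΣK = 6.17; h_m = ΣK·V²/2g = 0.3505 m
Total H_L = 6.869 + 0.3505 = 7.220 m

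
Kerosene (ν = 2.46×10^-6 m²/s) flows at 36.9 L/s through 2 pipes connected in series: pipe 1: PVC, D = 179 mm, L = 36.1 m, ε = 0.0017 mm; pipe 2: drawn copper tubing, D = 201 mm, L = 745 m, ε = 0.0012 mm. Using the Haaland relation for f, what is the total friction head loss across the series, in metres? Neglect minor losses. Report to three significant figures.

H ≈ 5.00 m

Pipe 1: V = 1.466 m/s, Re = 1.07×10^5, ε/D = 9.50×10^-6, f = 0.01762, h_1 = f(L/D)V²/2g = 0.3895 m
Pipe 2: V = 1.163 m/s, Re = 9.50×10^4, ε/D = 5.97×10^-6, f = 0.01804, h_2 = f(L/D)V²/2g = 4.608 m
Series → Q common, losses add: H = Σh = 4.997 m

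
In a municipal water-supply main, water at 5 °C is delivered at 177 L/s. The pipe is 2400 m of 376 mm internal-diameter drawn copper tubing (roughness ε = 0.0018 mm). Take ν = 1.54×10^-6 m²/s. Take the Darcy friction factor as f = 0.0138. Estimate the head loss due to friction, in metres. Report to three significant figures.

V = 4Q/(πD²) = 4·0.177/(π·0.376²) = 1.594 m/s
h_f = f(L/D)V²/(2g) = 0.01380·(2400/0.376)·1.594²/(2·9.81) = 11.41 m

h_f ≈ 11.4 m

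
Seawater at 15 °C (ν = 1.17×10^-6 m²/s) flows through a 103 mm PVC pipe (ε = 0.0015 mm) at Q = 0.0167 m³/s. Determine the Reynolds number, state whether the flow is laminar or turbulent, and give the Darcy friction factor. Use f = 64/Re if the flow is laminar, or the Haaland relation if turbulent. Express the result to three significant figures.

V = 4Q/(πD²) = 2.004 m/s
Re = VD/ν = 2.004·0.103/1.17×10^-6 = 1.76×10^5
Re > 4000 → turbulent; ε/D = 1.46×10^-5
Haaland: f = 0.01597

Re ≈ 1.76×10^5; turbulent; f ≈ 0.0160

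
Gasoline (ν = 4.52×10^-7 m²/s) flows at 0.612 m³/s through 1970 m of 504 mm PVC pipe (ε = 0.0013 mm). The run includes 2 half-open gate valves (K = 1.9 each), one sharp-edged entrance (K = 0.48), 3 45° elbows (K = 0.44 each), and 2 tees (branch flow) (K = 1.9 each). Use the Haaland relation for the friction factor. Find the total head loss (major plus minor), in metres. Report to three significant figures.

H_L ≈ 22.5 m

V = 4Q/(πD²) = 3.068 m/s; V²/2g = 0.4796 m
Re = 3.42×10^6, ε/D = 2.58×10^-6 → f = 0.009618 (Haaland)
Major: h_f = f(L/D)·V²/2g = 0.009618·3909·0.4796 = 18.03 m
Minor: ΣK = 9.40; h_m = ΣK·V²/2g = 4.508 m
Total H_L = 18.03 + 4.508 = 22.54 m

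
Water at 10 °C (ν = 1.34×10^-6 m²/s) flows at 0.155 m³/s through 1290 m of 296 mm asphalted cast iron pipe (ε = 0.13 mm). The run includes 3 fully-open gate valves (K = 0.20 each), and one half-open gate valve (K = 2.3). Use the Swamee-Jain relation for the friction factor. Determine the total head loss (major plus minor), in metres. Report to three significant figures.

H_L ≈ 20.3 m

V = 4Q/(πD²) = 2.252 m/s; V²/2g = 0.2586 m
Re = 4.98×10^5, ε/D = 4.39×10^-4 → f = 0.01739 (Swamee-Jain)
Major: h_f = f(L/D)·V²/2g = 0.01739·4358·0.2586 = 19.60 m
Minor: ΣK = 2.90; h_m = ΣK·V²/2g = 0.7499 m
Total H_L = 19.60 + 0.7499 = 20.35 m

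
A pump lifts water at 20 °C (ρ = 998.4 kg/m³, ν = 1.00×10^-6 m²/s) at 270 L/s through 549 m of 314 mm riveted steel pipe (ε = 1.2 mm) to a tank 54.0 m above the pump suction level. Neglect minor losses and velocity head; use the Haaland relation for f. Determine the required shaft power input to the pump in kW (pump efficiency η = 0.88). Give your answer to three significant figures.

V = 4Q/(πD²) = 3.487 m/s; Re = 1.09×10^6; ε/D = 0.00382; f = 0.02819
h_f = f(L/D)V²/2g = 30.54 m
Total head H = z + h_f = 54.0 + 30.54 = 84.54 m
P_hyd = ρgQH = 998.4·9.81·0.270·84.54 = 223.6 kW
P_shaft = P_hyd/η = 223.6/0.88 = 254.1 kW

P_shaft ≈ 254 kW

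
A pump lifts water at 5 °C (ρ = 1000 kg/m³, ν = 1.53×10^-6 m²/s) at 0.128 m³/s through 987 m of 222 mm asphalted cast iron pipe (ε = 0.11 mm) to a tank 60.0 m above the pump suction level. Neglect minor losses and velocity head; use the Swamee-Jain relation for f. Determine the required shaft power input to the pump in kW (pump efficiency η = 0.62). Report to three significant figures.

P_shaft ≈ 211 kW

V = 4Q/(πD²) = 3.307 m/s; Re = 4.80×10^5; ε/D = 4.95×10^-4; f = 0.01779
h_f = f(L/D)V²/2g = 44.07 m
Total head H = z + h_f = 60.0 + 44.07 = 104.1 m
P_hyd = ρgQH = 1000·9.81·0.128·104.1 = 130.7 kW
P_shaft = P_hyd/η = 130.7/0.62 = 210.8 kW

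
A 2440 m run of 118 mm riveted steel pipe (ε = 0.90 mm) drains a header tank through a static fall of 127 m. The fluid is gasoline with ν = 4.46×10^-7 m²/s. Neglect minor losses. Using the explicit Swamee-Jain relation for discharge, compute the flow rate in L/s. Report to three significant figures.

Swamee-Jain (Type II): Q = -0.965·√(gD⁵h_f/L)·ln[ε/(3.7D) + √(3.17ν²L/(gD³h_f))]
√(gD⁵h_f/L) = √(9.81·0.118⁵·127/2440) = 0.003418
ε/(3.7D) = 0.00206; √(3.17ν²L/(gD³h_f)) = 2.74×10^-5
Q = -0.965·0.003418·ln(0.002089) = 0.02035 m³/s
Check: V = 1.86 m/s, Re = 4.92×10^5, f = 0.03489, h_f = 127 m ≈ 127 m ✓

Q ≈ 20.4 L/s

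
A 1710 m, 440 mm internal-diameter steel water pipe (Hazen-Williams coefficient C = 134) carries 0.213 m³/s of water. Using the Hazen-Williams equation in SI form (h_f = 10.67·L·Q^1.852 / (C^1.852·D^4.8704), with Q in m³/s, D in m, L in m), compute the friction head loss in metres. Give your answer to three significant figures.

h_f = 10.67·1710·0.213^1.852 / (134^1.852·0.440^4.8704) = 6.523 m

h_f ≈ 6.52 m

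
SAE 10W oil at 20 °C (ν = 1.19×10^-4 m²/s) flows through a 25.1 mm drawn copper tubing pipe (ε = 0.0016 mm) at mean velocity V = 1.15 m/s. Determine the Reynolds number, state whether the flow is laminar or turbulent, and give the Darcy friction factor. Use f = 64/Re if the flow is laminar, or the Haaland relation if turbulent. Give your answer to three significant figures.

Re ≈ 243; laminar; f = 64/Re ≈ 0.264

Re = VD/ν = 1.150·0.0251/1.19×10^-4 = 243
Re < 2300 → laminar → f = 64/Re = 0.2638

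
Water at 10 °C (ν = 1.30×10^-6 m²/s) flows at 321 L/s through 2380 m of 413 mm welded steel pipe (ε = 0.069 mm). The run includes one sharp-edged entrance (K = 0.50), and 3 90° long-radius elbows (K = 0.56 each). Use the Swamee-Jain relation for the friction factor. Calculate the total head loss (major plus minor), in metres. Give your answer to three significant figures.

V = 4Q/(πD²) = 2.396 m/s; V²/2g = 0.2926 m
Re = 7.61×10^5, ε/D = 1.67×10^-4 → f = 0.01467 (Swamee-Jain)
Major: h_f = f(L/D)·V²/2g = 0.01467·5763·0.2926 = 24.73 m
Minor: ΣK = 2.18; h_m = ΣK·V²/2g = 0.6380 m
Total H_L = 24.73 + 0.6380 = 25.37 m

H_L ≈ 25.4 m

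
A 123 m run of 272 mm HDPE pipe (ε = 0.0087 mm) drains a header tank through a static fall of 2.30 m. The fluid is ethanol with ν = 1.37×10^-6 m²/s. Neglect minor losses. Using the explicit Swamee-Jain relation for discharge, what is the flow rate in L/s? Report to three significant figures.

Swamee-Jain (Type II): Q = -0.965·√(gD⁵h_f/L)·ln[ε/(3.7D) + √(3.17ν²L/(gD³h_f))]
√(gD⁵h_f/L) = √(9.81·0.272⁵·2.30/123) = 0.01653
ε/(3.7D) = 8.64×10^-6; √(3.17ν²L/(gD³h_f)) = 4.01×10^-5
Q = -0.965·0.01653·ln(4.879×10^-5) = 0.1583 m³/s
Check: V = 2.72 m/s, Re = 5.41×10^5, f = 0.01342, h_f = 2.30 m ≈ 2.30 m ✓

Q ≈ 158 L/s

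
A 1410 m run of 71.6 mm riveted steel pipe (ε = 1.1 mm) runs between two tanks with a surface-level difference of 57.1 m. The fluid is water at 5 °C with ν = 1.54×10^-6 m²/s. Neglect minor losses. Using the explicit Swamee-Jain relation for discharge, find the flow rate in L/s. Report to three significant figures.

Swamee-Jain (Type II): Q = -0.965·√(gD⁵h_f/L)·ln[ε/(3.7D) + √(3.17ν²L/(gD³h_f))]
√(gD⁵h_f/L) = √(9.81·0.0716⁵·57.1/1410) = 8.646×10^-4
ε/(3.7D) = 0.00415; √(3.17ν²L/(gD³h_f)) = 2.27×10^-4
Q = -0.965·8.646×10^-4·ln(0.004379) = 0.004531 m³/s
Check: V = 1.13 m/s, Re = 5.23×10^4, f = 0.04531, h_f = 57.6 m ≈ 57.1 m ✓

Q ≈ 4.53 L/s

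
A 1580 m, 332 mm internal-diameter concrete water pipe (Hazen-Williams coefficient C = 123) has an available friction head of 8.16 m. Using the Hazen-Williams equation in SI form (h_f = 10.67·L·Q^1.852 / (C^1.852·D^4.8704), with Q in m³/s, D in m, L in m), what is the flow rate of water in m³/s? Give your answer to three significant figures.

Rearranging: Q = [h_f·C^1.852·D^4.8704 / (10.67·L)]^(1/1.852)
Q = [8.16·123^1.852·0.332^4.8704 / (10.67·1580)]^0.540 = 0.1098 m³/s

Q ≈ 0.110 m³/s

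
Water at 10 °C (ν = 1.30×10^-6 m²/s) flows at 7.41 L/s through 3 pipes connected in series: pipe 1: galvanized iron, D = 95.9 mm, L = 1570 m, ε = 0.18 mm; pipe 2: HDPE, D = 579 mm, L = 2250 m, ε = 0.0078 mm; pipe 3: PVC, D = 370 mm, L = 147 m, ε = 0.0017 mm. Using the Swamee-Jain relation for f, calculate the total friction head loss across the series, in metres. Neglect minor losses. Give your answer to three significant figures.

Pipe 1: V = 1.026 m/s, Re = 7.57×10^4, ε/D = 0.00188, f = 0.02551, h_1 = f(L/D)V²/2g = 22.40 m
Pipe 2: V = 0.02814 m/s, Re = 1.25×10^4, ε/D = 1.35×10^-5, f = 0.02916, h_2 = f(L/D)V²/2g = 0.004574 m
Pipe 3: V = 0.06892 m/s, Re = 1.96×10^4, ε/D = 4.59×10^-6, f = 0.02595, h_3 = f(L/D)V²/2g = 0.002496 m
Series → Q common, losses add: H = Σh = 22.41 m

H ≈ 22.4 m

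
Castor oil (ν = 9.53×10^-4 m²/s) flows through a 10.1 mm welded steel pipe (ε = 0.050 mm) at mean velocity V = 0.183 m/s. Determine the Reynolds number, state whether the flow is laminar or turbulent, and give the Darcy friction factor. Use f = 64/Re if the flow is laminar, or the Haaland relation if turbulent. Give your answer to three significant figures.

Re = VD/ν = 0.1830·0.0101/9.53×10^-4 = 1.94
Re < 2300 → laminar → f = 64/Re = 33.00

Re ≈ 1.94; laminar; f = 64/Re ≈ 33.0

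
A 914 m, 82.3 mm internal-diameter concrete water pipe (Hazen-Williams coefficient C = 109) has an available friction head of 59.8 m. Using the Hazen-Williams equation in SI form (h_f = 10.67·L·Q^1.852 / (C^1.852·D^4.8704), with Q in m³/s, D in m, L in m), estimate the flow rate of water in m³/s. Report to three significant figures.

Q ≈ 0.00978 m³/s

Rearranging: Q = [h_f·C^1.852·D^4.8704 / (10.67·L)]^(1/1.852)
Q = [59.8·109^1.852·0.0823^4.8704 / (10.67·914)]^0.540 = 0.009784 m³/s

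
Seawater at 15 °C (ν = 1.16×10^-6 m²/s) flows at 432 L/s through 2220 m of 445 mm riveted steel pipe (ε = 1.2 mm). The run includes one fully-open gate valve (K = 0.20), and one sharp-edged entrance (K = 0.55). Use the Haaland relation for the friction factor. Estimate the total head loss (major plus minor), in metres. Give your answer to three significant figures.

H_L ≈ 50.5 m

V = 4Q/(πD²) = 2.778 m/s; V²/2g = 0.3932 m
Re = 1.07×10^6, ε/D = 0.00270 → f = 0.02557 (Haaland)
Major: h_f = f(L/D)·V²/2g = 0.02557·4989·0.3932 = 50.17 m
Minor: ΣK = 0.750; h_m = ΣK·V²/2g = 0.2949 m
Total H_L = 50.17 + 0.2949 = 50.46 m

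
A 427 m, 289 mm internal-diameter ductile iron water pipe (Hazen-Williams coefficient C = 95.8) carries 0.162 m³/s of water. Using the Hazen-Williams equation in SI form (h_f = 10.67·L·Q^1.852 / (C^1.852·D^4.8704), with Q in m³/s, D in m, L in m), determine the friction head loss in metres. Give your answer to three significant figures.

h_f = 10.67·427·0.162^1.852 / (95.8^1.852·0.289^4.8704) = 14.15 m

h_f ≈ 14.2 m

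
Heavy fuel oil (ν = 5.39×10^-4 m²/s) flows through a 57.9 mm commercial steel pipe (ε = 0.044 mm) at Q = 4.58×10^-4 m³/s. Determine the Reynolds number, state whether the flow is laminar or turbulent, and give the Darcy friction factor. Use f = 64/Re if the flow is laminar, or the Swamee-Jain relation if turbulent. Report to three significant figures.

V = 4Q/(πD²) = 0.1739 m/s
Re = VD/ν = 0.1739·0.0579/5.39×10^-4 = 18.7
Re < 2300 → laminar → f = 64/Re = 3.425

Re ≈ 18.7; laminar; f = 64/Re ≈ 3.43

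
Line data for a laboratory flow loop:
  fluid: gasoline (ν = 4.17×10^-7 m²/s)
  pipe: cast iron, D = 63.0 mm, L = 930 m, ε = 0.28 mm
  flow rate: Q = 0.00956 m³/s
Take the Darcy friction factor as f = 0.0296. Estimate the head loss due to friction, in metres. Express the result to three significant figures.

V = 4Q/(πD²) = 4·0.00956/(π·0.0630²) = 3.067 m/s
h_f = f(L/D)V²/(2g) = 0.02960·(930/0.0630)·3.067²/(2·9.81) = 209.5 m

h_f ≈ 209 m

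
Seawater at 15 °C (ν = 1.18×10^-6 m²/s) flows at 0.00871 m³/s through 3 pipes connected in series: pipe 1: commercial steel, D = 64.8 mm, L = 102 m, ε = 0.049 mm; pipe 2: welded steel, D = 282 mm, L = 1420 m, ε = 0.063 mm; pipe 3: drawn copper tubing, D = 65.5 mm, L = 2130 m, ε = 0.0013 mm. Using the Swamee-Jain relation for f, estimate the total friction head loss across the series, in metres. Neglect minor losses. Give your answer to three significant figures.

Pipe 1: V = 2.641 m/s, Re = 1.45×10^5, ε/D = 7.56×10^-4, f = 0.02069, h_1 = f(L/D)V²/2g = 11.58 m
Pipe 2: V = 0.1395 m/s, Re = 3.33×10^4, ε/D = 2.23×10^-4, f = 0.02351, h_2 = f(L/D)V²/2g = 0.1173 m
Pipe 3: V = 2.585 m/s, Re = 1.43×10^5, ε/D = 1.98×10^-5, f = 0.01674, h_3 = f(L/D)V²/2g = 185.4 m
Series → Q common, losses add: H = Σh = 197.1 m

H ≈ 197 m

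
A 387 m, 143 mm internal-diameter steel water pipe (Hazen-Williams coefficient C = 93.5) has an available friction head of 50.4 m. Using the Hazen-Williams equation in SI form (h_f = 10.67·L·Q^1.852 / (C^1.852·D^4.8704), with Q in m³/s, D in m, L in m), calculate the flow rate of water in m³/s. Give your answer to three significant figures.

Q ≈ 0.0520 m³/s

Rearranging: Q = [h_f·C^1.852·D^4.8704 / (10.67·L)]^(1/1.852)
Q = [50.4·93.5^1.852·0.143^4.8704 / (10.67·387)]^0.540 = 0.05204 m³/s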